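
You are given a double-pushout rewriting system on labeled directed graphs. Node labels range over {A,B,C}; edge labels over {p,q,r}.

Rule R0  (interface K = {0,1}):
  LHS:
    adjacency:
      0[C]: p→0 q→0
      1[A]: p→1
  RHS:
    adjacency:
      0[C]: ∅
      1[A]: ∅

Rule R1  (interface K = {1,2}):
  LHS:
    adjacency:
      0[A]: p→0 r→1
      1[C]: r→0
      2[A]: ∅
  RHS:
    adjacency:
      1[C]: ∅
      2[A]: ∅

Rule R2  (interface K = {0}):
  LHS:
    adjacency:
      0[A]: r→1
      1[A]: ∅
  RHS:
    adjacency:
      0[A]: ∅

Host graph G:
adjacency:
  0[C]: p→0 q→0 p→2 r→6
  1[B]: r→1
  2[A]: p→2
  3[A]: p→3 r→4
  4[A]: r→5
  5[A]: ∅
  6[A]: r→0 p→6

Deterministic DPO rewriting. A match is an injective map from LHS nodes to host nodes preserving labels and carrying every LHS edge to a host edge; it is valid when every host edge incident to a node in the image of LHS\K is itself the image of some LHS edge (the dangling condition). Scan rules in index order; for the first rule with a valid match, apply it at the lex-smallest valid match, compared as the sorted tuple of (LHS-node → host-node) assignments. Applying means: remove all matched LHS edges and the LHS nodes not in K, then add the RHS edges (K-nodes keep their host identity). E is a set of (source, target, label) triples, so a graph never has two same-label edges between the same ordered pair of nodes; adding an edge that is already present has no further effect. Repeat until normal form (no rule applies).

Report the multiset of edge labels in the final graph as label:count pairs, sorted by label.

Answer: p:2 r:1

Derivation:
start.  V:7 E:11  edges: 0-p->0 0-q->0 0-p->2 0-r->6 1-r->1 2-p->2 3-p->3 3-r->4 4-r->5 6-r->0 6-p->6
1. fire R0 via {0↦0, 1↦2}  →  V:7 E:8  edges: 0-p->2 0-r->6 1-r->1 3-p->3 3-r->4 4-r->5 6-r->0 6-p->6
2. fire R1 via {0↦6, 1↦0, 2↦2}  →  V:6 E:5  edges: 0-p->2 1-r->1 3-p->3 3-r->4 4-r->5
3. fire R2 via {0↦4, 1↦5}  →  V:5 E:4  edges: 0-p->2 1-r->1 3-p->3 3-r->4
4. fire R2 via {0↦3, 1↦4}  →  V:4 E:3  edges: 0-p->2 1-r->1 3-p->3
final graph: no rule applies after step 4
NF edges: [(0, 2, 'p'), (1, 1, 'r'), (3, 3, 'p')]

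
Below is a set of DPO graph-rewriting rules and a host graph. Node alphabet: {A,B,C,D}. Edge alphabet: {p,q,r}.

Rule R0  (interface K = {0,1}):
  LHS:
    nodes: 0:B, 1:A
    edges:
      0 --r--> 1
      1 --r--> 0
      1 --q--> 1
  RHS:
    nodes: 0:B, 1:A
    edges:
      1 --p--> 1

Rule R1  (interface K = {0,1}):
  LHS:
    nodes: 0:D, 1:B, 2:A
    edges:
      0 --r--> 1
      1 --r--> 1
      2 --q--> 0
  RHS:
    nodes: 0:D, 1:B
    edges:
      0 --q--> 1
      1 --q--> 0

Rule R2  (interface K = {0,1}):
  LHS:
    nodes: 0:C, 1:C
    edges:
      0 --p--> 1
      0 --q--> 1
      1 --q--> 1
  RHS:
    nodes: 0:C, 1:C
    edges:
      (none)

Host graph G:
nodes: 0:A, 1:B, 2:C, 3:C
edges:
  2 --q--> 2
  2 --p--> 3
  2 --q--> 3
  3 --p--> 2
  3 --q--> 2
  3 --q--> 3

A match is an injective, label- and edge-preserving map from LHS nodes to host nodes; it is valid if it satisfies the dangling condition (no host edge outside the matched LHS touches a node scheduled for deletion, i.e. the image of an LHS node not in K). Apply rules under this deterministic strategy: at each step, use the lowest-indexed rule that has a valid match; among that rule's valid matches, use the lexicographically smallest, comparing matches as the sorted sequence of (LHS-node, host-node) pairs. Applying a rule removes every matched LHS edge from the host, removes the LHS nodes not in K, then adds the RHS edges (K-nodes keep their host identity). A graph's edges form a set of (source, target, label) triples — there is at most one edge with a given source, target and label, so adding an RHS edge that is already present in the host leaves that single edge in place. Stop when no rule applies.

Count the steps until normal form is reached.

[0] host  ⇒  4 nodes, 6 edges  {2-q->2 2-p->3 2-q->3 3-p->2 3-q->2 3-q->3}
[1] R2 @ {0↦2, 1↦3}  ⇒  4 nodes, 3 edges  {2-q->2 3-p->2 3-q->2}
[2] R2 @ {0↦3, 1↦2}  ⇒  4 nodes, 0 edges  {∅}
final graph: no rule applies after step 2

Answer: 2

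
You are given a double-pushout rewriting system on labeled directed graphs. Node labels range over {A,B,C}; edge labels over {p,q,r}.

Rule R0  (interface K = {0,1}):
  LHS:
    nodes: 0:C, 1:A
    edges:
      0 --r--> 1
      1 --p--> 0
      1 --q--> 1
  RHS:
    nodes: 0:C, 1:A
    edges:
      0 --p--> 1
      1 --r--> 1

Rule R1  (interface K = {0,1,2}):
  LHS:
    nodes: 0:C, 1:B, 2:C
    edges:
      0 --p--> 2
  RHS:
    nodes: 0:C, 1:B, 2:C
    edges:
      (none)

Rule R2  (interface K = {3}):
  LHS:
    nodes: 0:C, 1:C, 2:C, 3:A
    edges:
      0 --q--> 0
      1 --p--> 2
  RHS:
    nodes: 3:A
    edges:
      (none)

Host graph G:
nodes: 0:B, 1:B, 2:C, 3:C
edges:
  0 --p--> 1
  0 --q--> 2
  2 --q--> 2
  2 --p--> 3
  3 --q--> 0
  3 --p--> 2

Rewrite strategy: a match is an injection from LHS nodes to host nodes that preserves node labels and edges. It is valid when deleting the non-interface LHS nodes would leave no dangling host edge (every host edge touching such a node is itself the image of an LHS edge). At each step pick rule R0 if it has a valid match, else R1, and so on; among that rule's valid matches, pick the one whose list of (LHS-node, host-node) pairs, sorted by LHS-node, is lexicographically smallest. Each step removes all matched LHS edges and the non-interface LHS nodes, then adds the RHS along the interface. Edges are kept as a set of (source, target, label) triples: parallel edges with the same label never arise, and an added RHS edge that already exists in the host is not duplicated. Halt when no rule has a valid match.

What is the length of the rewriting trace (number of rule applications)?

Answer: 2

Steps:
initial: |V|=4 |E|=6  E = 0-p->1 0-q->2 2-q->2 2-p->3 3-q->0 3-p->2
step 1: apply R1 at {0↦2, 1↦0, 2↦3}  → |V|=4 |E|=5  E = 0-p->1 0-q->2 2-q->2 3-q->0 3-p->2
step 2: apply R1 at {0↦3, 1↦0, 2↦2}  → |V|=4 |E|=4  E = 0-p->1 0-q->2 2-q->2 3-q->0
normal form: no rule applies after step 2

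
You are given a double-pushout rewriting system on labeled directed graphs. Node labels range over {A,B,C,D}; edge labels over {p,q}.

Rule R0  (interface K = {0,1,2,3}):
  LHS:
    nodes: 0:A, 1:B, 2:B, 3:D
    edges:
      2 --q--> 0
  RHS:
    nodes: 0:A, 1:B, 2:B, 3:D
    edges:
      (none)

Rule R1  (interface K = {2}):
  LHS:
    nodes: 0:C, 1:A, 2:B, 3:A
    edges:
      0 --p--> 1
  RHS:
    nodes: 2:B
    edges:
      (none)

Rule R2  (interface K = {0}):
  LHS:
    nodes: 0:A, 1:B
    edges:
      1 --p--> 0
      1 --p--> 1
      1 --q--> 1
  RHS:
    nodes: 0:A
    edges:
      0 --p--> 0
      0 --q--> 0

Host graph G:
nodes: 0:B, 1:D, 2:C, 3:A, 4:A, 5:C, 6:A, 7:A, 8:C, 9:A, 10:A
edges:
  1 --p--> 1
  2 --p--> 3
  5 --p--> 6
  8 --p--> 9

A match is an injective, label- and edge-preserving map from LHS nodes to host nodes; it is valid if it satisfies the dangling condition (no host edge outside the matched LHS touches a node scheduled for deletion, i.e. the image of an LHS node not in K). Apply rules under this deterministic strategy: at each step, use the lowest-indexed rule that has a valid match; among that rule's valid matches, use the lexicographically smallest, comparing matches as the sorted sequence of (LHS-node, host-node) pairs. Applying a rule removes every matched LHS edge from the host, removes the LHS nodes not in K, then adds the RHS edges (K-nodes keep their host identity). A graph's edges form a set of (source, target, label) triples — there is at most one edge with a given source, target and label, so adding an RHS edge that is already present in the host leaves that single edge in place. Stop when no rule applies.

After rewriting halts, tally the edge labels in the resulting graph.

Answer: p:1

Steps:
[0] host  ⇒  11 nodes, 4 edges  {1-p->1 2-p->3 5-p->6 8-p->9}
[1] R1 @ {0↦2, 1↦3, 2↦0, 3↦4}  ⇒  8 nodes, 3 edges  {1-p->1 5-p->6 8-p->9}
[2] R1 @ {0↦5, 1↦6, 2↦0, 3↦7}  ⇒  5 nodes, 2 edges  {1-p->1 8-p->9}
[3] R1 @ {0↦8, 1↦9, 2↦0, 3↦10}  ⇒  2 nodes, 1 edges  {1-p->1}
final graph: no rule applies after step 3
NF edges: [(1, 1, 'p')]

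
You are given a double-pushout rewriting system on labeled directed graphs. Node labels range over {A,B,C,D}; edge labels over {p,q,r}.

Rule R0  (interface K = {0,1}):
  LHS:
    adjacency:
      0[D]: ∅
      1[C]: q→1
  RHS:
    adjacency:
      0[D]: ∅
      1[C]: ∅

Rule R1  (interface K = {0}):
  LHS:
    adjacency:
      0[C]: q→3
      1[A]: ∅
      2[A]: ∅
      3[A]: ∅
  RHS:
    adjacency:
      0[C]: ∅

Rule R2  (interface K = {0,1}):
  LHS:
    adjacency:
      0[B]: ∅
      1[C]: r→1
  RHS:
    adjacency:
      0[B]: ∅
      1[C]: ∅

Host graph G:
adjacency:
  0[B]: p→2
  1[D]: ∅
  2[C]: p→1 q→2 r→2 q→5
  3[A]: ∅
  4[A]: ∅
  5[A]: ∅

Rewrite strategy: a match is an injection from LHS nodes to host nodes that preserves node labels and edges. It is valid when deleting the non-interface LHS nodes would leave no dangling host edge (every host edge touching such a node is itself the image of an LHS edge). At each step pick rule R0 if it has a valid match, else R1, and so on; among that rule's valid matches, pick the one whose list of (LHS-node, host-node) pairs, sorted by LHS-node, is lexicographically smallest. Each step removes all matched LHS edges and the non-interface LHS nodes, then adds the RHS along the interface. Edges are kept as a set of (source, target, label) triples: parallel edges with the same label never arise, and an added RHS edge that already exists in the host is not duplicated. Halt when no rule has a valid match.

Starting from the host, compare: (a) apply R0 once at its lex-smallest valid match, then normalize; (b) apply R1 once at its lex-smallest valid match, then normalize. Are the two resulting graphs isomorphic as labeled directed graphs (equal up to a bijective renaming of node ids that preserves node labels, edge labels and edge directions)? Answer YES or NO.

branch R0-first: apply at {0↦1, 1↦2} → |E|=4, then 2 more step(s) → NF |V|=3 |E|=2 V={0:B, 1:D, 2:C} E=0-p->2 2-p->1
branch R1-first: apply at {0↦2, 1↦3, 2↦4, 3↦5} → |E|=4, then 2 more step(s) → NF |V|=3 |E|=2 V={0:B, 1:D, 2:C} E=0-p->2 2-p->1
graphs isomorphic (equal up to label-preserving node renaming)

Answer: YES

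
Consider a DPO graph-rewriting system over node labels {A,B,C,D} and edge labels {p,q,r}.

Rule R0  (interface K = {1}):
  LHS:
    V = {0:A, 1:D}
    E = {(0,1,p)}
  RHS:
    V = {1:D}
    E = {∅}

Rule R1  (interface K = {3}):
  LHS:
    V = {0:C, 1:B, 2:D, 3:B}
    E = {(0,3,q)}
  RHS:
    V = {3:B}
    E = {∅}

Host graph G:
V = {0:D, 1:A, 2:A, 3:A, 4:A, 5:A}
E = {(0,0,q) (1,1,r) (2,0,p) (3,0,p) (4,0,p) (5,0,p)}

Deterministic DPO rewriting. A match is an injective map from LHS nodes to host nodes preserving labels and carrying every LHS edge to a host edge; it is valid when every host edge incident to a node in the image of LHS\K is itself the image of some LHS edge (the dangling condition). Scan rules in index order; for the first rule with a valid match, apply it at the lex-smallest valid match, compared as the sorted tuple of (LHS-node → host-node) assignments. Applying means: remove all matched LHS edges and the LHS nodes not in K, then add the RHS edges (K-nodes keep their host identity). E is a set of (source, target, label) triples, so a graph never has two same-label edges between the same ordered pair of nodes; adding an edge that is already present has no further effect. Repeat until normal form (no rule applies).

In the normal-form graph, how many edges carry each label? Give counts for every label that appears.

initial: |V|=6 |E|=6  E = 0-q->0 1-r->1 2-p->0 3-p->0 4-p->0 5-p->0
step 1: apply R0 at {0↦2, 1↦0}  → |V|=5 |E|=5  E = 0-q->0 1-r->1 3-p->0 4-p->0 5-p->0
step 2: apply R0 at {0↦3, 1↦0}  → |V|=4 |E|=4  E = 0-q->0 1-r->1 4-p->0 5-p->0
step 3: apply R0 at {0↦4, 1↦0}  → |V|=3 |E|=3  E = 0-q->0 1-r->1 5-p->0
step 4: apply R0 at {0↦5, 1↦0}  → |V|=2 |E|=2  E = 0-q->0 1-r->1
final graph: no rule applies after step 4
NF edges: [(0, 0, 'q'), (1, 1, 'r')]

Answer: q:1 r:1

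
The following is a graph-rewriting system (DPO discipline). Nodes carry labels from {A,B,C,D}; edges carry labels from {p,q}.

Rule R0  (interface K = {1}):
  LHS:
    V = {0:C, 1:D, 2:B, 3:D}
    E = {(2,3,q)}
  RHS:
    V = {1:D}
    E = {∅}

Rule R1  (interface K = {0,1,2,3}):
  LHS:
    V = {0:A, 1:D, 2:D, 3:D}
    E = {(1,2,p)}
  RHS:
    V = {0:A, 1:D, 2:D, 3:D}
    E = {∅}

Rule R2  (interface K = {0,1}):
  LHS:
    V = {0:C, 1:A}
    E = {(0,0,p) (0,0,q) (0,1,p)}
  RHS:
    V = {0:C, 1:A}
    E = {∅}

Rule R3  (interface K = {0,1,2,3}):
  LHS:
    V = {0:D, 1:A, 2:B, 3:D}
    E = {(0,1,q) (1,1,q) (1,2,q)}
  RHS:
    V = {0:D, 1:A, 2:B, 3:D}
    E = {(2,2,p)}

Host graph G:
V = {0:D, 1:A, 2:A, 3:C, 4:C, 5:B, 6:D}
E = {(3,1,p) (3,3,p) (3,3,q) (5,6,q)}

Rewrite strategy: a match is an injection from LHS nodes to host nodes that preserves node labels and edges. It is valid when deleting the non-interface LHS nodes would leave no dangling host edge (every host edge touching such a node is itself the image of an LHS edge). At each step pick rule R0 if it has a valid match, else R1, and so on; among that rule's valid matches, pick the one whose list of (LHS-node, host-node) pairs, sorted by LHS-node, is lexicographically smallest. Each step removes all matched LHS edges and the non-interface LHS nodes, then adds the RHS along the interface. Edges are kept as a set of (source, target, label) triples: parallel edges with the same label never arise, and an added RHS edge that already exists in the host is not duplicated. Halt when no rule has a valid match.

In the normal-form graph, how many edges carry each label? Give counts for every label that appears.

[0] host  ⇒  7 nodes, 4 edges  {3-p->1 3-p->3 3-q->3 5-q->6}
[1] R0 @ {0↦4, 1↦0, 2↦5, 3↦6}  ⇒  4 nodes, 3 edges  {3-p->1 3-p->3 3-q->3}
[2] R2 @ {0↦3, 1↦1}  ⇒  4 nodes, 0 edges  {∅}
final graph: no rule applies after step 2
NF edges: []

Answer: (no edges)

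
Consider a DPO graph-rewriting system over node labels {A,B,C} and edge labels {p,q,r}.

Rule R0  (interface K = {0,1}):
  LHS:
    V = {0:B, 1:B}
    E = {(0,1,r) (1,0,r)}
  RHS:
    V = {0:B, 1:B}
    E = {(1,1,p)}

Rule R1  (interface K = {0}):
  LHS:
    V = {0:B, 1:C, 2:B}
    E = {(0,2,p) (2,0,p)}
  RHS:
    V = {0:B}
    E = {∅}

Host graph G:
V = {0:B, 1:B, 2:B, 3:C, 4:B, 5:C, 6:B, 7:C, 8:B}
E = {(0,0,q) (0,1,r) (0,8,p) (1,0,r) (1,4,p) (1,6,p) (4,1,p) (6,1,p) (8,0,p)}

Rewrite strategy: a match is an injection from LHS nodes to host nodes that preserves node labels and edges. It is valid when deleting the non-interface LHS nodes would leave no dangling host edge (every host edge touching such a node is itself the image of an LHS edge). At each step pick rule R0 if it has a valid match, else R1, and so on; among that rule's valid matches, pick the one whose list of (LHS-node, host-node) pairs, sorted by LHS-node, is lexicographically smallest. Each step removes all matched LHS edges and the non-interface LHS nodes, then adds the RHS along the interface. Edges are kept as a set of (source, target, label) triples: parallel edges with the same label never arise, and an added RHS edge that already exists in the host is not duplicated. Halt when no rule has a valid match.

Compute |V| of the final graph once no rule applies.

[0] host  ⇒  9 nodes, 9 edges  {0-q->0 0-r->1 0-p->8 1-r->0 1-p->4 1-p->6 4-p->1 6-p->1 8-p->0}
[1] R0 @ {0↦0, 1↦1}  ⇒  9 nodes, 8 edges  {0-q->0 0-p->8 1-p->1 1-p->4 1-p->6 4-p->1 6-p->1 8-p->0}
[2] R1 @ {0↦0, 1↦3, 2↦8}  ⇒  7 nodes, 6 edges  {0-q->0 1-p->1 1-p->4 1-p->6 4-p->1 6-p->1}
[3] R1 @ {0↦1, 1↦5, 2↦4}  ⇒  5 nodes, 4 edges  {0-q->0 1-p->1 1-p->6 6-p->1}
[4] R1 @ {0↦1, 1↦7, 2↦6}  ⇒  3 nodes, 2 edges  {0-q->0 1-p->1}
final graph: no rule applies after step 4
NF nodes: {0:B, 1:B, 2:B}

Answer: 3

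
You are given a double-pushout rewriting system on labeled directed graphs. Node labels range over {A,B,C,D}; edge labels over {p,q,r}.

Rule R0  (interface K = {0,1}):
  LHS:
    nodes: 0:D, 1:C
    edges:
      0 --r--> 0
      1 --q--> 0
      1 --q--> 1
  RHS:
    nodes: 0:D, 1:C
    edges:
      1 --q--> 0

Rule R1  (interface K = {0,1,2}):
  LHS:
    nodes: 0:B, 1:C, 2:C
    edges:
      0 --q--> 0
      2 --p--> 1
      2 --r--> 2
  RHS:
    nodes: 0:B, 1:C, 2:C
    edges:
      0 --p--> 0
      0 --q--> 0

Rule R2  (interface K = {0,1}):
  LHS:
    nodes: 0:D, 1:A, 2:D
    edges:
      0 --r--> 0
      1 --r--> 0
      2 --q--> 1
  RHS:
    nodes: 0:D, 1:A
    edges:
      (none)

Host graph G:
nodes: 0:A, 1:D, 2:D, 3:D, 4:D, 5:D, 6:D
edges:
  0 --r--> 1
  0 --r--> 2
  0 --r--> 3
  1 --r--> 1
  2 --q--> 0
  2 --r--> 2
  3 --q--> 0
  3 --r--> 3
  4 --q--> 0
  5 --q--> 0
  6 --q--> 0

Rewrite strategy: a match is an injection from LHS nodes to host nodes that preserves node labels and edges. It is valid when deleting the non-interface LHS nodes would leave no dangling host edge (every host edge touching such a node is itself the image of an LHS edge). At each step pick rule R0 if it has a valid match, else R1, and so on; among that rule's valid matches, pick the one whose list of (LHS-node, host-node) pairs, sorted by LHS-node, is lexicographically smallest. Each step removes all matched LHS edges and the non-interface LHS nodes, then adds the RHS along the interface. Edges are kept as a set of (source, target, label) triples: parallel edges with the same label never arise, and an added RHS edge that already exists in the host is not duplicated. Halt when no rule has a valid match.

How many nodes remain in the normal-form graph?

Answer: 4

Steps:
[0] host  ⇒  7 nodes, 11 edges  {0-r->1 0-r->2 0-r->3 1-r->1 2-q->0 2-r->2 3-q->0 3-r->3 4-q->0 5-q->0 6-q->0}
[1] R2 @ {0↦1, 1↦0, 2↦4}  ⇒  6 nodes, 8 edges  {0-r->2 0-r->3 2-q->0 2-r->2 3-q->0 3-r->3 5-q->0 6-q->0}
[2] R2 @ {0↦2, 1↦0, 2↦5}  ⇒  5 nodes, 5 edges  {0-r->3 2-q->0 3-q->0 3-r->3 6-q->0}
[3] R2 @ {0↦3, 1↦0, 2↦2}  ⇒  4 nodes, 2 edges  {3-q->0 6-q->0}
final graph: no rule applies after step 3
NF nodes: {0:A, 1:D, 3:D, 6:D}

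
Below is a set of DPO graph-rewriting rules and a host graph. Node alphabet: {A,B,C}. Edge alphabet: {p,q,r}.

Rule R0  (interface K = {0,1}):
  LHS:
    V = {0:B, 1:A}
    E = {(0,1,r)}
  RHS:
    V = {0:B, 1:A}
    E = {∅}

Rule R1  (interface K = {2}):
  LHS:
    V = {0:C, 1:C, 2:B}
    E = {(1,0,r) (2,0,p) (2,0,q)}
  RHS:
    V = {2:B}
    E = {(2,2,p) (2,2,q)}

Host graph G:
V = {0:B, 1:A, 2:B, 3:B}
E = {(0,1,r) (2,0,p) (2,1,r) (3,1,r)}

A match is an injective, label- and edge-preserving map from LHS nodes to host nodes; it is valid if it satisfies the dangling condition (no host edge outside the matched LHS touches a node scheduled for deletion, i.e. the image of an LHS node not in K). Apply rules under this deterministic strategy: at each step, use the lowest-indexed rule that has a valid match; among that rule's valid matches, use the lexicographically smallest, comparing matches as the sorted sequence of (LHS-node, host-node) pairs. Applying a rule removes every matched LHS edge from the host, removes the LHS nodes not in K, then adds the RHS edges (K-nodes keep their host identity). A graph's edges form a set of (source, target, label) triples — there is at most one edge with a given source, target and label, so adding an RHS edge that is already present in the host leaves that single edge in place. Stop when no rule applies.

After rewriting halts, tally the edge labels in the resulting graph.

Answer: p:1

Steps:
[0] host  ⇒  4 nodes, 4 edges  {0-r->1 2-p->0 2-r->1 3-r->1}
[1] R0 @ {0↦0, 1↦1}  ⇒  4 nodes, 3 edges  {2-p->0 2-r->1 3-r->1}
[2] R0 @ {0↦2, 1↦1}  ⇒  4 nodes, 2 edges  {2-p->0 3-r->1}
[3] R0 @ {0↦3, 1↦1}  ⇒  4 nodes, 1 edges  {2-p->0}
final graph: no rule applies after step 3
NF edges: [(2, 0, 'p')]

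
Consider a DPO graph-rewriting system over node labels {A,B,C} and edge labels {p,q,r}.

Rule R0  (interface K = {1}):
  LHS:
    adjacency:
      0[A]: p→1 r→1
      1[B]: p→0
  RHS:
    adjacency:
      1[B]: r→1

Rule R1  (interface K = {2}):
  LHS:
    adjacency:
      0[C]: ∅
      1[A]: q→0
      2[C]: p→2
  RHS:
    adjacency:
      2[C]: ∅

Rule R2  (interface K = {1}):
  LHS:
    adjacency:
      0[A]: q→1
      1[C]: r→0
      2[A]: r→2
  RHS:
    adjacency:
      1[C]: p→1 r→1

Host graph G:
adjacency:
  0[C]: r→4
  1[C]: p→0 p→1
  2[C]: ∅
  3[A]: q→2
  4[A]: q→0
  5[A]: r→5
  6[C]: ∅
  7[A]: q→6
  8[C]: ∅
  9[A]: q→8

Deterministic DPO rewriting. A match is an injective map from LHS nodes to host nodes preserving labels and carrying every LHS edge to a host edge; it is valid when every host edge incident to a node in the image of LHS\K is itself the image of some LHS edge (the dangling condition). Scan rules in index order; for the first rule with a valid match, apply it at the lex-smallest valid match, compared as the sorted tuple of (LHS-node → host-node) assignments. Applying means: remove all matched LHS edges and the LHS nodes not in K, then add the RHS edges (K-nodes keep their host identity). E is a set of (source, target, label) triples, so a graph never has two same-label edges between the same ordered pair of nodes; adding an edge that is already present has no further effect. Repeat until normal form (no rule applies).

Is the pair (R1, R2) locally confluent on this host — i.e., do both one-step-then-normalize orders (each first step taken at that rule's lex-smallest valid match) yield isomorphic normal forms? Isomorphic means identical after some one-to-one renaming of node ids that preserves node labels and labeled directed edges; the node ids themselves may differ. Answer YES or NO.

branch R1-first: apply at {0↦2, 1↦3, 2↦1} → |E|=6, then 2 more step(s) → NF |V|=4 |E|=3 V={0:C, 1:C, 8:C, 9:A} E=0-r->0 1-p->0 9-q->8
branch R2-first: apply at {0↦4, 1↦0, 2↦5} → |E|=7, then 2 more step(s) → NF |V|=4 |E|=3 V={0:C, 1:C, 8:C, 9:A} E=0-r->0 1-p->0 9-q->8
graphs isomorphic (equal up to label-preserving node renaming)

Answer: YES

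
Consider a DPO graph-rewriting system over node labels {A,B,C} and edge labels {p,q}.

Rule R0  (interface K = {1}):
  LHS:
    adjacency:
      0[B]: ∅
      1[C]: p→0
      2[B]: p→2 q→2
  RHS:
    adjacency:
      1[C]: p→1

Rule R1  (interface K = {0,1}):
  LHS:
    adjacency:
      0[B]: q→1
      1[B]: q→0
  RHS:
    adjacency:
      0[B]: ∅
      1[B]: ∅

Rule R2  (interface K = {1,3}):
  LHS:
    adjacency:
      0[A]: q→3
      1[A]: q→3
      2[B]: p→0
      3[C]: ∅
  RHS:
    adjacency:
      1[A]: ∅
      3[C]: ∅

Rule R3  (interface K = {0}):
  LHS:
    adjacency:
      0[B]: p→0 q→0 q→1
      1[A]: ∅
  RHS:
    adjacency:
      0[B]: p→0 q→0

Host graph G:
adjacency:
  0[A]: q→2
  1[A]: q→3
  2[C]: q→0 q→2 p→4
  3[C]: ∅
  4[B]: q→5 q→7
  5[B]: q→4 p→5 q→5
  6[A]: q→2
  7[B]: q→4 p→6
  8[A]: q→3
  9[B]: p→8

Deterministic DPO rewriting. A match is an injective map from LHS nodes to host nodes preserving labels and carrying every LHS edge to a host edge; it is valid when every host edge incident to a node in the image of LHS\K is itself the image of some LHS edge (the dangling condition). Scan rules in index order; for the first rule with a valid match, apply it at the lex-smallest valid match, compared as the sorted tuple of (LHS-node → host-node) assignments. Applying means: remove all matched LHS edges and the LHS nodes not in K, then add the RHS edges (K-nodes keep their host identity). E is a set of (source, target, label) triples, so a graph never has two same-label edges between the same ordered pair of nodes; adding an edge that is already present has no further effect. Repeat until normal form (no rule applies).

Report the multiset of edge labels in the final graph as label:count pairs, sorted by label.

[0] host  ⇒  10 nodes, 15 edges  {0-q->2 1-q->3 2-q->0 2-q->2 2-p->4 4-q->5 4-q->7 5-q->4 5-p->5 5-q->5 6-q->2 7-q->4 7-p->6 8-q->3 9-p->8}
[1] R1 @ {0↦4, 1↦5}  ⇒  10 nodes, 13 edges  {0-q->2 1-q->3 2-q->0 2-q->2 2-p->4 4-q->7 5-p->5 5-q->5 6-q->2 7-q->4 7-p->6 8-q->3 9-p->8}
[2] R1 @ {0↦4, 1↦7}  ⇒  10 nodes, 11 edges  {0-q->2 1-q->3 2-q->0 2-q->2 2-p->4 5-p->5 5-q->5 6-q->2 7-p->6 8-q->3 9-p->8}
[3] R0 @ {0↦4, 1↦2, 2↦5}  ⇒  8 nodes, 9 edges  {0-q->2 1-q->3 2-q->0 2-p->2 2-q->2 6-q->2 7-p->6 8-q->3 9-p->8}
[4] R2 @ {0↦6, 1↦0, 2↦7, 3↦2}  ⇒  6 nodes, 6 edges  {1-q->3 2-q->0 2-p->2 2-q->2 8-q->3 9-p->8}
[5] R2 @ {0↦8, 1↦1, 2↦9, 3↦3}  ⇒  4 nodes, 3 edges  {2-q->0 2-p->2 2-q->2}
final graph: no rule applies after step 5
NF edges: [(2, 0, 'q'), (2, 2, 'p'), (2, 2, 'q')]

Answer: p:1 q:2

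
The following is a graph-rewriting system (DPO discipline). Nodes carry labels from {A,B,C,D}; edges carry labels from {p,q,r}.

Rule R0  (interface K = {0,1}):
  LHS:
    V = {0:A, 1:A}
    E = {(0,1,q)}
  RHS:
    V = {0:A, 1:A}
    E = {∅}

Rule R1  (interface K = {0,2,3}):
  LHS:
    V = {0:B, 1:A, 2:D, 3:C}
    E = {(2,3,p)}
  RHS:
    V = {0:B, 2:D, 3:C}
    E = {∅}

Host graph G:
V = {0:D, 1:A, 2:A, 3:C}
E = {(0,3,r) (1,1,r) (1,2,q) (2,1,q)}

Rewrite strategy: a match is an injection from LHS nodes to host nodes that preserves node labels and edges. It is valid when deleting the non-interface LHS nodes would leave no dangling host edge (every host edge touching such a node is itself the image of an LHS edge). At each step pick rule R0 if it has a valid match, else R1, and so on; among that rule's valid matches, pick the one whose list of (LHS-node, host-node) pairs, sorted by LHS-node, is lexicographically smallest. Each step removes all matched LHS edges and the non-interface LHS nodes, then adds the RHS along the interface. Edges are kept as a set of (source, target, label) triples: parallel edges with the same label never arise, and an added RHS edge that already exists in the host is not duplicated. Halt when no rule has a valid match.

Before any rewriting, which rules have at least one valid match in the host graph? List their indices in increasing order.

R0: 2 valid matches — {0↦1, 1↦2}, {0↦2, 1↦1}
R1: no valid match — LHS pattern not found

Answer: [R0]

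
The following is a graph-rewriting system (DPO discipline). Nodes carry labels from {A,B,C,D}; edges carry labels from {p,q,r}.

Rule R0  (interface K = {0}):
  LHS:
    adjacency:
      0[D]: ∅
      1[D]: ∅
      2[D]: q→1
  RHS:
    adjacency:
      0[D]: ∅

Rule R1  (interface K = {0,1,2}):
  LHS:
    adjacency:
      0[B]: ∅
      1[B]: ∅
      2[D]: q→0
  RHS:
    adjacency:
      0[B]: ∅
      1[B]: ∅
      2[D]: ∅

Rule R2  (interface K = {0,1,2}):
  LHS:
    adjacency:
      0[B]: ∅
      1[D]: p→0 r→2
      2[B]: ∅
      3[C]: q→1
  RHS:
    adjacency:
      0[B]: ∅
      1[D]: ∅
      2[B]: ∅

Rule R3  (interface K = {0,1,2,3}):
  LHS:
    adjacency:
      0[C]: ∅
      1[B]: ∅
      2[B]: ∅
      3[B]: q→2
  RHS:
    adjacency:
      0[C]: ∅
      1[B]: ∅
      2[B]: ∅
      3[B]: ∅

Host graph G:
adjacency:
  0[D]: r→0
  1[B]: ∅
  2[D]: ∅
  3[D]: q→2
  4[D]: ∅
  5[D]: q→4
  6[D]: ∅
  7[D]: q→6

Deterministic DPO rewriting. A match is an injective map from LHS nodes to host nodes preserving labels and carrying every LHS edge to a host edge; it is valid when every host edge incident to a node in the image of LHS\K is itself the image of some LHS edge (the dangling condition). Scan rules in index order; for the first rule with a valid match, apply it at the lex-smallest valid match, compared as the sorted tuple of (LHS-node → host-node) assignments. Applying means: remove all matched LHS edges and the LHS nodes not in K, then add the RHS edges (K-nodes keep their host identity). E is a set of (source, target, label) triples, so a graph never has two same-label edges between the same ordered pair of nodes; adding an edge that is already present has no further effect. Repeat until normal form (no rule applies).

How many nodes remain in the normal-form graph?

start.  V:8 E:4  edges: 0-r->0 3-q->2 5-q->4 7-q->6
1. fire R0 via {0↦0, 1↦2, 2↦3}  →  V:6 E:3  edges: 0-r->0 5-q->4 7-q->6
2. fire R0 via {0↦0, 1↦4, 2↦5}  →  V:4 E:2  edges: 0-r->0 7-q->6
3. fire R0 via {0↦0, 1↦6, 2↦7}  →  V:2 E:1  edges: 0-r->0
halt: no rule applies after step 3
NF nodes: {0:D, 1:B}

Answer: 2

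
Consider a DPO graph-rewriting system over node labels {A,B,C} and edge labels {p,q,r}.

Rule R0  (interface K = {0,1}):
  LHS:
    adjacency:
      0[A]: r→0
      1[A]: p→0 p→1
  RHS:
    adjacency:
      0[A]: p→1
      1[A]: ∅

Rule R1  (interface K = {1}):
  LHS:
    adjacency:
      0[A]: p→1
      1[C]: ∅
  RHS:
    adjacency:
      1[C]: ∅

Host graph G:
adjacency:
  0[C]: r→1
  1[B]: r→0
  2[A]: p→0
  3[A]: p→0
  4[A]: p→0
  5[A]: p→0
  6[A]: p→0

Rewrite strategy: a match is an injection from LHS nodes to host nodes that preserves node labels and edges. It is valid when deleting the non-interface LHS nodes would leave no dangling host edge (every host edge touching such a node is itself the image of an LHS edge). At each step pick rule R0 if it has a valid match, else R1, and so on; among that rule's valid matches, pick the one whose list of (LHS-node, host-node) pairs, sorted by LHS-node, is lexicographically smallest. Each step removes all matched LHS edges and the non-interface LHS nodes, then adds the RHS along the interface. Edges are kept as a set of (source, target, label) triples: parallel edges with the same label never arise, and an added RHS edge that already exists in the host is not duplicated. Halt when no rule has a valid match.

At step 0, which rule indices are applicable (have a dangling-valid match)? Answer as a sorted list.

R0: no valid match — LHS pattern not found
R1: 5 valid matches — {0↦2, 1↦0}, {0↦3, 1↦0}, {0↦4, 1↦0} (+2 more)

Answer: [R1]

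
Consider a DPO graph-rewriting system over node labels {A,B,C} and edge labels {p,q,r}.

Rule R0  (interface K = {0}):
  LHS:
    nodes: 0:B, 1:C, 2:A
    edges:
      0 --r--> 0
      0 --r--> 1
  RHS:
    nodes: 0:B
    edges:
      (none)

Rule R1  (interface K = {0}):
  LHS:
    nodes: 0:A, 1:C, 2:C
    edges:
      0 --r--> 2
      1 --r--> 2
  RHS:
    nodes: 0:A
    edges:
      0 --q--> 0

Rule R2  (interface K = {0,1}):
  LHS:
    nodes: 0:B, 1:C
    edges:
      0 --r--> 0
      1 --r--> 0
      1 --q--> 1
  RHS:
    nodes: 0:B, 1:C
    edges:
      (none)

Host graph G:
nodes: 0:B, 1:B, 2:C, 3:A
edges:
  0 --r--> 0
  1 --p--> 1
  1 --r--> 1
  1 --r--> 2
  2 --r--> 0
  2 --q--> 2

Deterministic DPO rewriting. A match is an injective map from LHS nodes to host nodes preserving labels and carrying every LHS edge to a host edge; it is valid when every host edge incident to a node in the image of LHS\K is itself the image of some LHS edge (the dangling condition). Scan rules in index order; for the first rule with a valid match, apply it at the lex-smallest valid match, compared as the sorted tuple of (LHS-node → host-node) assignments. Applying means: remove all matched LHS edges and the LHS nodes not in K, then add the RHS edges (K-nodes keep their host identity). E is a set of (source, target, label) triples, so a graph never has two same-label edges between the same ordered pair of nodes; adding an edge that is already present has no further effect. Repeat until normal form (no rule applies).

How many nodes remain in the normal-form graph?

Answer: 2

Derivation:
[0] host  ⇒  4 nodes, 6 edges  {0-r->0 1-p->1 1-r->1 1-r->2 2-r->0 2-q->2}
[1] R2 @ {0↦0, 1↦2}  ⇒  4 nodes, 3 edges  {1-p->1 1-r->1 1-r->2}
[2] R0 @ {0↦1, 1↦2, 2↦3}  ⇒  2 nodes, 1 edges  {1-p->1}
normal form: no rule applies after step 2
NF nodes: {0:B, 1:B}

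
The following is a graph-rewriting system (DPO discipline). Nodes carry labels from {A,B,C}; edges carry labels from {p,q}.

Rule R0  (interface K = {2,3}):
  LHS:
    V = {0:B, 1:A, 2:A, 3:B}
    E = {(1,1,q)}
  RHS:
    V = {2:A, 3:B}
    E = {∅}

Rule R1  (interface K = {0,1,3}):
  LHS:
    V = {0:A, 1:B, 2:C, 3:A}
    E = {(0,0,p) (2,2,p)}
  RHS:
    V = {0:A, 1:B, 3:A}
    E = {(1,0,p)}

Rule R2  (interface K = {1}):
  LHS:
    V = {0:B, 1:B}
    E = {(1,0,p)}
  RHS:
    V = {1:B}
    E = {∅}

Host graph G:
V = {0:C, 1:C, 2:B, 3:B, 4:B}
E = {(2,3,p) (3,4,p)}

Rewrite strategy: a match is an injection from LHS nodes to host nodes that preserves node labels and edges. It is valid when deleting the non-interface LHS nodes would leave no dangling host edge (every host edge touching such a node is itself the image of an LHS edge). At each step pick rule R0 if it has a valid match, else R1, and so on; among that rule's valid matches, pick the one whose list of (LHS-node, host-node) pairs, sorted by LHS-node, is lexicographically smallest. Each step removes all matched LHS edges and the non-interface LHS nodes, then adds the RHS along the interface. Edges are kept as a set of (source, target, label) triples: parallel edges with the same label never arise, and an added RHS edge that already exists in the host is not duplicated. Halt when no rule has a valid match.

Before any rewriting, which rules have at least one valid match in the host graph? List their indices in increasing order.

Answer: [R2]

Steps:
R0: no valid match — LHS pattern not found
R1: no valid match — LHS pattern not found
R2: 1 valid match — {0↦4, 1↦3}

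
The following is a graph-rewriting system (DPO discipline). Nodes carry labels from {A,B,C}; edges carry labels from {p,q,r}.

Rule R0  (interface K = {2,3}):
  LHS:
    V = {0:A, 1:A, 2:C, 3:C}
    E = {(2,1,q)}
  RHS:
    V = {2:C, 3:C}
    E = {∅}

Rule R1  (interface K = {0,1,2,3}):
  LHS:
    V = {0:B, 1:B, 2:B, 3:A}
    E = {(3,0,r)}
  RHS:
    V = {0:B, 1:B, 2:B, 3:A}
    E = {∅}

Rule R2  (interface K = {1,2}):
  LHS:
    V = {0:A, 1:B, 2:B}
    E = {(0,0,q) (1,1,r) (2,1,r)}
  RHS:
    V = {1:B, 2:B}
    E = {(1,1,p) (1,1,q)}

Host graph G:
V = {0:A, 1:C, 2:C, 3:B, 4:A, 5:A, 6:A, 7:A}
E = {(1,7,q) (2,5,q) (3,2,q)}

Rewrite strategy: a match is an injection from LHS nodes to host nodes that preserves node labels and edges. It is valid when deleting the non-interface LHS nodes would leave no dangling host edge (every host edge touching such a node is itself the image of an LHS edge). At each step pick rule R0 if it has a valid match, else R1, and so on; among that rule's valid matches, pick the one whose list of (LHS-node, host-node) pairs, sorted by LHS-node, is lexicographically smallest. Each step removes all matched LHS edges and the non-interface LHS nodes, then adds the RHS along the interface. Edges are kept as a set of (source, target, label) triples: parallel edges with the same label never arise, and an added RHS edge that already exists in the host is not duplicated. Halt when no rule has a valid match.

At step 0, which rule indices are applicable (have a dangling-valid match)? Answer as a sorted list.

Answer: [R0]

Steps:
R0: 6 valid matches — {0↦0, 1↦5, 2↦2, 3↦1}, {0↦0, 1↦7, 2↦1, 3↦2}, {0↦4, 1↦5, 2↦2, 3↦1} (+3 more)
R1: no valid match — LHS pattern not found
R2: no valid match — LHS pattern not found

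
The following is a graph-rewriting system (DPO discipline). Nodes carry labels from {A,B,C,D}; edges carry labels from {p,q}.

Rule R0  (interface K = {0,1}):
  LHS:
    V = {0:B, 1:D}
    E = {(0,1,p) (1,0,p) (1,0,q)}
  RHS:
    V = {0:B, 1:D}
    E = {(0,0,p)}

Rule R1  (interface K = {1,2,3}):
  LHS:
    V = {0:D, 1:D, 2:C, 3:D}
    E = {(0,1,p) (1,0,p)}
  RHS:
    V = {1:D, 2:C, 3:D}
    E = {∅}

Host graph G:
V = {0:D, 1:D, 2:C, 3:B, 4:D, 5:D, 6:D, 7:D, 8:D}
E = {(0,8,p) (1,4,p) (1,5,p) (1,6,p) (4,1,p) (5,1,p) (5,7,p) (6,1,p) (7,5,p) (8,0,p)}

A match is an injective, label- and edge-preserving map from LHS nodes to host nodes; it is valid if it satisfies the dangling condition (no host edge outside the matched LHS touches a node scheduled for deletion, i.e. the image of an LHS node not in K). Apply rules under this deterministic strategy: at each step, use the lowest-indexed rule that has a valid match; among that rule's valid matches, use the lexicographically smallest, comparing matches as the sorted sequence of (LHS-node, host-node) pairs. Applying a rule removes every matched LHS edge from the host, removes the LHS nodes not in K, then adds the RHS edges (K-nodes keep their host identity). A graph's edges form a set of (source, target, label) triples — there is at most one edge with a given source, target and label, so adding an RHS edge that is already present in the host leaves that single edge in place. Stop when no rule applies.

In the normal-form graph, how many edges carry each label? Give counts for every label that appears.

start.  V:9 E:10  edges: 0-p->8 1-p->4 1-p->5 1-p->6 4-p->1 5-p->1 5-p->7 6-p->1 7-p->5 8-p->0
1. fire R1 via {0↦0, 1↦8, 2↦2, 3↦1}  →  V:8 E:8  edges: 1-p->4 1-p->5 1-p->6 4-p->1 5-p->1 5-p->7 6-p->1 7-p->5
2. fire R1 via {0↦4, 1↦1, 2↦2, 3↦5}  →  V:7 E:6  edges: 1-p->5 1-p->6 5-p->1 5-p->7 6-p->1 7-p->5
3. fire R1 via {0↦6, 1↦1, 2↦2, 3↦5}  →  V:6 E:4  edges: 1-p->5 5-p->1 5-p->7 7-p->5
4. fire R1 via {0↦1, 1↦5, 2↦2, 3↦7}  →  V:5 E:2  edges: 5-p->7 7-p->5
5. fire R1 via {0↦5, 1↦7, 2↦2, 3↦8}  →  V:4 E:0  edges: ∅
halt: no rule applies after step 5
NF edges: []

Answer: (no edges)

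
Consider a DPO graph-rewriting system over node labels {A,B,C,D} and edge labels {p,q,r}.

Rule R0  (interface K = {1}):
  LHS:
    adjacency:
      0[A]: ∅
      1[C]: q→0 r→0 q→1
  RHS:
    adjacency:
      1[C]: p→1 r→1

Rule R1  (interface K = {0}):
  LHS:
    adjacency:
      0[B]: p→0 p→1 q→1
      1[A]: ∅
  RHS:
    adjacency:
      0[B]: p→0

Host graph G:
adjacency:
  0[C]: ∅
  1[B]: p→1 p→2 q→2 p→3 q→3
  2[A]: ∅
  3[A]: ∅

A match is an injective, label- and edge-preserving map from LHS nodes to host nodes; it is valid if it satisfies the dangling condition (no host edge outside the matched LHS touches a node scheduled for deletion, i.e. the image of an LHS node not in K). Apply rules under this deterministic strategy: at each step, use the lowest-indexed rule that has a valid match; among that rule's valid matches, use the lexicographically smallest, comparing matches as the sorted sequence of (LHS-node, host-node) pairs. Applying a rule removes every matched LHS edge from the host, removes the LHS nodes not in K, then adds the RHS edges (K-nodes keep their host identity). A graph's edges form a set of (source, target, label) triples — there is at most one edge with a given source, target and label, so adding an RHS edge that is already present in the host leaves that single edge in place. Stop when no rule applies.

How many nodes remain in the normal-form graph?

Answer: 2

Rewrite trace:
[0] host  ⇒  4 nodes, 5 edges  {1-p->1 1-p->2 1-q->2 1-p->3 1-q->3}
[1] R1 @ {0↦1, 1↦2}  ⇒  3 nodes, 3 edges  {1-p->1 1-p->3 1-q->3}
[2] R1 @ {0↦1, 1↦3}  ⇒  2 nodes, 1 edges  {1-p->1}
final graph: no rule applies after step 2
NF nodes: {0:C, 1:B}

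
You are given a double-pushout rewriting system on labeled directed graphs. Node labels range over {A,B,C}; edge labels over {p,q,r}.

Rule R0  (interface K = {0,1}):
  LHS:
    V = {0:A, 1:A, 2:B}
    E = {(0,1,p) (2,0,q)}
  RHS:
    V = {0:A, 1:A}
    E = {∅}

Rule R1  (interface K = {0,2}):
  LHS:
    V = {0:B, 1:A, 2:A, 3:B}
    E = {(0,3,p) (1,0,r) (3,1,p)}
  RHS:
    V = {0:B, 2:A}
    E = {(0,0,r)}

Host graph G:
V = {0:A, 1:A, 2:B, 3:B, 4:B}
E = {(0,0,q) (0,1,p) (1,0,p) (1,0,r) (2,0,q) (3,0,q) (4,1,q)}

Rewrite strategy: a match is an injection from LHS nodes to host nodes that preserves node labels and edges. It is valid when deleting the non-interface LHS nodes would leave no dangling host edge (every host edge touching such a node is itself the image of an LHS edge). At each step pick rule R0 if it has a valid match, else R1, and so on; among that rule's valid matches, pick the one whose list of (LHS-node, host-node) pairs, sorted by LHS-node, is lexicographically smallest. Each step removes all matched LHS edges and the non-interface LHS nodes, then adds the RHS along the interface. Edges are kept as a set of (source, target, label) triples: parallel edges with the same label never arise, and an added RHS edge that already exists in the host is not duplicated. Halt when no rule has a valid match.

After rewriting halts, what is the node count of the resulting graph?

start.  V:5 E:7  edges: 0-q->0 0-p->1 1-p->0 1-r->0 2-q->0 3-q->0 4-q->1
1. fire R0 via {0↦0, 1↦1, 2↦2}  →  V:4 E:5  edges: 0-q->0 1-p->0 1-r->0 3-q->0 4-q->1
2. fire R0 via {0↦1, 1↦0, 2↦4}  →  V:3 E:3  edges: 0-q->0 1-r->0 3-q->0
final graph: no rule applies after step 2
NF nodes: {0:A, 1:A, 3:B}

Answer: 3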